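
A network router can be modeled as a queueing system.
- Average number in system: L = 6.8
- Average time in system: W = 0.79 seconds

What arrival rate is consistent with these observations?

Little's Law: L = λW, so λ = L/W
λ = 6.8/0.79 = 8.6076 packets/second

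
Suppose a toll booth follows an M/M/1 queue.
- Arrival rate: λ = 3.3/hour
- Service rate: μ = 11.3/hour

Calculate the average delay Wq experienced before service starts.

First, compute utilization: ρ = λ/μ = 3.3/11.3 = 0.2920
For M/M/1: Wq = λ/(μ(μ-λ))
Wq = 3.3/(11.3 × (11.3-3.3))
Wq = 3.3/(11.3 × 8.00)
Wq = 0.03650 hours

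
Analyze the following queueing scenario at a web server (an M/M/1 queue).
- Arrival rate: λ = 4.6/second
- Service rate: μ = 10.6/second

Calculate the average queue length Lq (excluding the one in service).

ρ = λ/μ = 4.6/10.6 = 0.4340
For M/M/1: Lq = λ²/(μ(μ-λ))
Lq = 21.16/(10.6 × 6.00)
Lq = 0.3327 requests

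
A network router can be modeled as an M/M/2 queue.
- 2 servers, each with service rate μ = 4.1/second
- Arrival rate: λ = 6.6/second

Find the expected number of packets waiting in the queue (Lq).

Traffic intensity: ρ = λ/(cμ) = 6.6/(2×4.1) = 0.8049
Since ρ = 0.8049 < 1, system is stable.
Offered load a = λ/μ = cρ = 6.6/4.1 = 1.6098
P₀ = [ Σₙ₌₀^1 aⁿ/n! + a^2/(2!(1-ρ)) ]⁻¹
Σ = a^0/0! + a^1/1! = 1.0000 + 1.6098 = 2.6098
a^2/(2!(1-ρ)) = 2.59131/(2 × 0.195122) = 6.6402
P₀ = 1/(2.6098 + 6.6402) = 0.1081
Lq = P₀·a^2·ρ / (2!(1-ρ)²) = 0.1081 × 2.5913 × 0.8049 / (2 × 0.03807) = 2.9612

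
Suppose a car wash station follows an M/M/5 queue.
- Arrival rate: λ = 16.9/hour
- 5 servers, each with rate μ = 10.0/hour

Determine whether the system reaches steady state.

Stability requires ρ = λ/(cμ) < 1
ρ = 16.9/(5 × 10.0) = 16.9/50.00 = 0.3380
Since 0.3380 < 1, the system is STABLE.
The servers are busy 33.80% of the time.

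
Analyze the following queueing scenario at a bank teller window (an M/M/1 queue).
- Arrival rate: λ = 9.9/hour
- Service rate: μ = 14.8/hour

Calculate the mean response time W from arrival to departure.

First, compute utilization: ρ = λ/μ = 9.9/14.8 = 0.6689
For M/M/1: W = 1/(μ-λ)
W = 1/(14.8-9.9) = 1/4.90
W = 0.2041 hours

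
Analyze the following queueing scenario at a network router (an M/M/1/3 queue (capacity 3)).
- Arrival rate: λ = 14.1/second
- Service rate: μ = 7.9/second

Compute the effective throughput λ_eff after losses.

ρ = λ/μ = 14.1/7.9 = 1.7848
P₀ = (1-ρ)/(1-ρ^(K+1)) = (1-1.7848)/(1-1.7848^4) = -0.7848/-9.1475 = 0.08579
P_K = P₀×ρ^K = 0.08579 × 1.7848^3 = 0.08579 × 5.6855 = 0.4878
λ_eff = λ(1-P_K) = 14.1 × (1 - 0.487785) = 14.1 × 0.51221 = 7.2222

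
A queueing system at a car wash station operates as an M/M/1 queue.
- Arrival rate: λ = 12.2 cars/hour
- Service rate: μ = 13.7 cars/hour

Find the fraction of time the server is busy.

Server utilization: ρ = λ/μ
ρ = 12.2/13.7 = 0.8905
The server is busy 89.05% of the time.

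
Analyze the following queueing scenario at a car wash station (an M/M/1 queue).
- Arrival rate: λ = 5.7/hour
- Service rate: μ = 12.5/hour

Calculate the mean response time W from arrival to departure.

First, compute utilization: ρ = λ/μ = 5.7/12.5 = 0.4560
For M/M/1: W = 1/(μ-λ)
W = 1/(12.5-5.7) = 1/6.80
W = 0.1471 hours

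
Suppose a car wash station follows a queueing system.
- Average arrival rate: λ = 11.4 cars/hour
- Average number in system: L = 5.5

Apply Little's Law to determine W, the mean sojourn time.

Little's Law: L = λW, so W = L/λ
W = 5.5/11.4 = 0.4825 hours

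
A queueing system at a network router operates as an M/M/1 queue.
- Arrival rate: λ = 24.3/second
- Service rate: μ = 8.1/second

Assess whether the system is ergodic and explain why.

Stability requires ρ = λ/(cμ) < 1
ρ = 24.3/(1 × 8.1) = 24.3/8.10 = 3.0000
Since 3.0000 ≥ 1, the system is UNSTABLE.
Queue grows without bound. Need μ > λ = 24.3.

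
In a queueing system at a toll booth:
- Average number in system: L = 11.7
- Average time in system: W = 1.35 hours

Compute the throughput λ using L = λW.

Little's Law: L = λW, so λ = L/W
λ = 11.7/1.35 = 8.6667 vehicles/hour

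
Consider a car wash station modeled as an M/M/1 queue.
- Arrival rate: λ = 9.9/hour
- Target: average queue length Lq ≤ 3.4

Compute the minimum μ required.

For M/M/1: Lq = λ²/(μ(μ-λ))
Need Lq ≤ 3.4, i.e. μ(μ-λ) ≥ λ²/3.4
μ² - 9.9μ - 98.01/3.4 ≥ 0  →  μ² - 9.9μ - 28.82647 ≥ 0
Quadratic formula (positive root): μ = [λ + √(λ² + 4×28.82647)]/2
Discriminant: 98.01 + 4×28.82647 = 213.3159, √213.3159 = 14.60534
μ ≥ (9.9 + 14.60534)/2 = 12.2527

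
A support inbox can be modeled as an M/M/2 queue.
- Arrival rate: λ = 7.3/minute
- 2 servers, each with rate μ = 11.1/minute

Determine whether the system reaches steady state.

Stability requires ρ = λ/(cμ) < 1
ρ = 7.3/(2 × 11.1) = 7.3/22.20 = 0.3288
Since 0.3288 < 1, the system is STABLE.
The servers are busy 32.88% of the time.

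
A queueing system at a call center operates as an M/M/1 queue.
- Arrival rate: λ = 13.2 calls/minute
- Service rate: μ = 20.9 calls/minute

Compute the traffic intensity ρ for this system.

Server utilization: ρ = λ/μ
ρ = 13.2/20.9 = 0.6316
The server is busy 63.16% of the time.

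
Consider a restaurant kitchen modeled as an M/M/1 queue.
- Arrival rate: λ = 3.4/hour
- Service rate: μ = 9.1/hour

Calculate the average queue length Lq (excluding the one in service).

ρ = λ/μ = 3.4/9.1 = 0.3736
For M/M/1: Lq = λ²/(μ(μ-λ))
Lq = 11.56/(9.1 × 5.70)
Lq = 0.2229 orders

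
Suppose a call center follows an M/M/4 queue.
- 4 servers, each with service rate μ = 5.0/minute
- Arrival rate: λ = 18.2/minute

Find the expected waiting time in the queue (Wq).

Traffic intensity: ρ = λ/(cμ) = 18.2/(4×5.0) = 0.9100
Since ρ = 0.9100 < 1, system is stable.
Offered load a = λ/μ = cρ = 18.2/5.0 = 3.6400
P₀ = [ Σₙ₌₀^3 aⁿ/n! + a^4/(4!(1-ρ)) ]⁻¹
Σ = a^0/0! + a^1/1! + a^2/2! + a^3/3! = 1.0000 + 3.6400 + 6.6248 + 8.0381 = 19.3029
a^4/(4!(1-ρ)) = 175.5519/(24 × 0.09000) = 81.2740
P₀ = 1/(19.3029 + 81.2740) = 0.009943
Lq = P₀·a^4·ρ / (4!(1-ρ)²) = 0.00994264 × 175.5519 × 0.910000 / (24 × 0.00810000) = 8.1706
Wq = Lq/λ = 8.1706/18.2 = 0.4489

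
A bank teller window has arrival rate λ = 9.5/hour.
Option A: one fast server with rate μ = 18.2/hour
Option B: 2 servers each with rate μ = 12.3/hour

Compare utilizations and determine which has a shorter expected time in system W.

Option A: single server μ = 18.2 (M/M/1)
  ρ_A = 9.5/18.2 = 0.5220
  W_A = 1/(μ-λ) = 1/(18.2-9.5) = 1/8.70 = 0.1149

Option B: 2 servers μ = 12.3 (M/M/2)
  ρ_B = λ/(cμ) = 9.5/(2×12.3) = 0.3862
  Offered load a = λ/μ = cρ = 9.5/12.3 = 0.7724
  P₀ = [ Σₙ₌₀^1 aⁿ/n! + a^2/(2!(1-ρ)) ]⁻¹
  Σ = a^0/0! + a^1/1! = 1.0000 + 0.7724 = 1.7724
  a^2/(2!(1-ρ)) = 0.5965/(2 × 0.6138) = 0.4859
  P₀ = 1/(1.7724 + 0.4859) = 0.4428
  Lq = P₀·a^2·ρ / (2!(1-ρ)²) = 0.4428 × 0.5965 × 0.3862 / (2 × 0.3768) = 0.1354
  Wq_B = Lq/λ = 0.1354/9.5 = 0.01425
  W_B = Wq_B + 1/μ = 0.01425 + 0.08130 = 0.09555

Since W_B = 0.09555 < W_A = 0.1149, Option B (multiple servers) has the shorter time in system.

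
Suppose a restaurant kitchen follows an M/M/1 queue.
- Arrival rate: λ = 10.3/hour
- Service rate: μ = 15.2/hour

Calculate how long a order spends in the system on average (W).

First, compute utilization: ρ = λ/μ = 10.3/15.2 = 0.6776
For M/M/1: W = 1/(μ-λ)
W = 1/(15.2-10.3) = 1/4.90
W = 0.2041 hours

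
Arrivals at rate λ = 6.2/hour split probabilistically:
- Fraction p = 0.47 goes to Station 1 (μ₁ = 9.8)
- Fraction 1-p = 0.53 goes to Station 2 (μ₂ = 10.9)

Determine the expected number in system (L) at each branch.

Effective rates: λ₁ = 6.2×0.47 = 2.914, λ₂ = 6.2×0.53 = 3.286
Station 1: ρ₁ = 2.914/9.8 = 0.29735, L₁ = ρ₁/(1-ρ₁) = 0.29735/(1-0.29735) = 0.4232
Station 2: ρ₂ = 3.286/10.9 = 0.3015, L₂ = ρ₂/(1-ρ₂) = 0.3015/(1-0.3015) = 0.4316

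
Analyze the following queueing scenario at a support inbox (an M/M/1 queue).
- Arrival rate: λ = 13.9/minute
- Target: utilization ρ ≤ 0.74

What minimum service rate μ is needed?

ρ = λ/μ, so μ = λ/ρ
μ ≥ 13.9/0.74 = 18.7838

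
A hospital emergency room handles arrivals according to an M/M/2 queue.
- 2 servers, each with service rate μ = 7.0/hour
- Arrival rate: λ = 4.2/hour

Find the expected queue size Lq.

Traffic intensity: ρ = λ/(cμ) = 4.2/(2×7.0) = 0.3000
Since ρ = 0.3000 < 1, system is stable.
Offered load a = λ/μ = cρ = 4.2/7.0 = 0.6000
P₀ = [ Σₙ₌₀^1 aⁿ/n! + a^2/(2!(1-ρ)) ]⁻¹
Σ = a^0/0! + a^1/1! = 1.0000 + 0.6000 = 1.6000
a^2/(2!(1-ρ)) = 0.3600/(2 × 0.7000) = 0.2571
P₀ = 1/(1.6000 + 0.2571) = 0.5385
Lq = P₀·a^2·ρ / (2!(1-ρ)²) = 0.5385 × 0.3600 × 0.3000 / (2 × 0.4900) = 0.05934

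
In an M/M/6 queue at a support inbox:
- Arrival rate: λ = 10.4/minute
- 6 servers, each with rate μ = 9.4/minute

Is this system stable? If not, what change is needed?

Stability requires ρ = λ/(cμ) < 1
ρ = 10.4/(6 × 9.4) = 10.4/56.40 = 0.1844
Since 0.1844 < 1, the system is STABLE.
The servers are busy 18.44% of the time.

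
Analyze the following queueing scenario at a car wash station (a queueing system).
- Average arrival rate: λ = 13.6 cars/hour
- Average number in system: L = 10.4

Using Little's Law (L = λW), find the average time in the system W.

Little's Law: L = λW, so W = L/λ
W = 10.4/13.6 = 0.7647 hours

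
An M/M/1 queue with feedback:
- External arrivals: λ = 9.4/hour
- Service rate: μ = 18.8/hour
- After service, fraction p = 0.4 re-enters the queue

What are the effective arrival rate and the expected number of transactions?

Effective arrival rate: λ_eff = λ/(1-p) = 9.4/(1-0.4) = 9.4/0.60 = 15.666667
ρ = λ_eff/μ = 15.666667/18.8 = 0.833333
L = ρ/(1-ρ) = 0.833333/(1-0.833333) = 5.0000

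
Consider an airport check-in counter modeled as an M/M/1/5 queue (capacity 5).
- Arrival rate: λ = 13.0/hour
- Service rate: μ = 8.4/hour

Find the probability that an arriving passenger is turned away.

ρ = λ/μ = 13.0/8.4 = 1.54762
P₀ = (1-ρ)/(1-ρ^(K+1)) = (1-1.54762)/(1-1.54762^6) = -0.5476/-12.7400 = 0.04298
P_K = P₀×ρ^K = 0.04298 × 1.54762^5 = 0.04298 × 8.8781 = 0.3816
Blocking probability = 38.16%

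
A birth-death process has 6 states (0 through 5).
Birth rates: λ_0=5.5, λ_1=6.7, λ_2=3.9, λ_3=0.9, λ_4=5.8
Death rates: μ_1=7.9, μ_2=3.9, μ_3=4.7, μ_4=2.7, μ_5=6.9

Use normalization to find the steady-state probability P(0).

Ratios P(n)/P(0) = (λ₀···λₙ₋₁)/(μ₁···μₙ):
P(1)/P(0) = (5.5)/(7.9) = 0.6962
P(2)/P(0) = (5.5×6.7)/(7.9×3.9) = 1.1960
P(3)/P(0) = (5.5×6.7×3.9)/(7.9×3.9×4.7) = 0.9925
P(4)/P(0) = (5.5×6.7×3.9×0.9)/(7.9×3.9×4.7×2.7) = 0.3308
P(5)/P(0) = (5.5×6.7×3.9×0.9×5.8)/(7.9×3.9×4.7×2.7×6.9) = 0.2781

Normalization: ∑ P(n) = 1
P(0) × (1.0000 + 0.6962 + 1.1960 + 0.9925 + 0.3308 + 0.2781) = 1
P(0) × 4.4936 = 1
P(0) = 1/4.4936 = 0.2225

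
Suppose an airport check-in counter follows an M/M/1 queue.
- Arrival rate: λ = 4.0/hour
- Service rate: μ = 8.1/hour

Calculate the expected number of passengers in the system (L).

ρ = λ/μ = 4.0/8.1 = 0.4938
For M/M/1: L = λ/(μ-λ)
L = 4.0/(8.1-4.0) = 4.0/4.10
L = 0.9756 passengers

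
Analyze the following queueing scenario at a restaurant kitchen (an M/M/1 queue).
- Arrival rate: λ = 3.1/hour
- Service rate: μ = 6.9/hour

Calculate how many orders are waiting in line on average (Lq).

ρ = λ/μ = 3.1/6.9 = 0.4493
For M/M/1: Lq = λ²/(μ(μ-λ))
Lq = 9.61/(6.9 × 3.80)
Lq = 0.3665 orders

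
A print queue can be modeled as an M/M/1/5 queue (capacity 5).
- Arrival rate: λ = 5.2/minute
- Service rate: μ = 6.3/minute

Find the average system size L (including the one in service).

ρ = λ/μ = 5.2/6.3 = 0.8254
P₀ = (1-ρ)/(1-ρ^(K+1)) = (1-0.8254)/(1-0.8254^6) = 0.1746/0.6838 = 0.2553
P_K = P₀×ρ^K = 0.25534 × 0.8254^5 = 0.25534 × 0.38311 = 0.09782
L = ρ[1 - (K+1)ρ^K + Kρ^(K+1)] / [(1-ρ)(1-ρ^(K+1))]
L = 0.8254 × (1 - 6×0.383109 + 5×0.316218) / ((1 - 0.8254) × (1 - 0.316218)) = 1.9526 jobs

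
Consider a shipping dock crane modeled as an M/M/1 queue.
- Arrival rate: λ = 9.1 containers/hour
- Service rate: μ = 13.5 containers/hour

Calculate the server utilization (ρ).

Server utilization: ρ = λ/μ
ρ = 9.1/13.5 = 0.6741
The server is busy 67.41% of the time.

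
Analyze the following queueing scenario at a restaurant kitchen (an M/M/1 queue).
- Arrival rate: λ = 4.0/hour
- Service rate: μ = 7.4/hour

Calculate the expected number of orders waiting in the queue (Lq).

ρ = λ/μ = 4.0/7.4 = 0.5405
For M/M/1: Lq = λ²/(μ(μ-λ))
Lq = 16.00/(7.4 × 3.40)
Lq = 0.6359 orders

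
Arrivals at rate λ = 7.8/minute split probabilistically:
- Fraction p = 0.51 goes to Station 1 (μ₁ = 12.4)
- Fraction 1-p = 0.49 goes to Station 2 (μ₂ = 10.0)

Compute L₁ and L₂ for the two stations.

Effective rates: λ₁ = 7.8×0.51 = 3.978, λ₂ = 7.8×0.49 = 3.822
Station 1: ρ₁ = 3.978/12.4 = 0.3208, L₁ = ρ₁/(1-ρ₁) = 0.3208/(1-0.3208) = 0.4723
Station 2: ρ₂ = 3.822/10.0 = 0.3822, L₂ = ρ₂/(1-ρ₂) = 0.3822/(1-0.3822) = 0.6186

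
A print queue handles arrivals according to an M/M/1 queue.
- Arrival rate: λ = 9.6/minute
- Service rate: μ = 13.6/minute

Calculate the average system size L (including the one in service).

ρ = λ/μ = 9.6/13.6 = 0.7059
For M/M/1: L = λ/(μ-λ)
L = 9.6/(13.6-9.6) = 9.6/4.00
L = 2.4000 jobs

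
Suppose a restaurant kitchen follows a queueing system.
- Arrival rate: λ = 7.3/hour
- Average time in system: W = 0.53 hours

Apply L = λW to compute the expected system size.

Little's Law: L = λW
L = 7.3 × 0.53 = 3.8690 orders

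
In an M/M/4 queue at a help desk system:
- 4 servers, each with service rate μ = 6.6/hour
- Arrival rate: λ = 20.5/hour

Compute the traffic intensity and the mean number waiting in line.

Traffic intensity: ρ = λ/(cμ) = 20.5/(4×6.6) = 0.7765
Since ρ = 0.7765 < 1, system is stable.
Offered load a = λ/μ = cρ = 20.5/6.6 = 3.1061
P₀ = [ Σₙ₌₀^3 aⁿ/n! + a^4/(4!(1-ρ)) ]⁻¹
Σ = a^0/0! + a^1/1! + a^2/2! + a^3/3! = 1.0000 + 3.1061 + 4.8238 + 4.9943 = 13.9242
a^4/(4!(1-ρ)) = 93.0764/(24 × 0.223485) = 17.3532
P₀ = 1/(13.9242 + 17.3532) = 0.03197
Lq = P₀·a^4·ρ / (4!(1-ρ)²) = 0.031972 × 93.0764 × 0.77652 / (24 × 0.049945) = 1.9278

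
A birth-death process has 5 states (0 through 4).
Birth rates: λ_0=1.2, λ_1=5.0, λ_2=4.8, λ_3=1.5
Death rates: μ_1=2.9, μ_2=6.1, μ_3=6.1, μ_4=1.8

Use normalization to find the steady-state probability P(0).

Ratios P(n)/P(0) = (λ₀···λₙ₋₁)/(μ₁···μₙ):
P(1)/P(0) = (1.2)/(2.9) = 0.4138
P(2)/P(0) = (1.2×5.0)/(2.9×6.1) = 0.3392
P(3)/P(0) = (1.2×5.0×4.8)/(2.9×6.1×6.1) = 0.2669
P(4)/P(0) = (1.2×5.0×4.8×1.5)/(2.9×6.1×6.1×1.8) = 0.2224

Normalization: ∑ P(n) = 1
P(0) × (1.0000 + 0.4138 + 0.3392 + 0.2669 + 0.2224) = 1
P(0) × 2.2423 = 1
P(0) = 1/2.2423 = 0.4460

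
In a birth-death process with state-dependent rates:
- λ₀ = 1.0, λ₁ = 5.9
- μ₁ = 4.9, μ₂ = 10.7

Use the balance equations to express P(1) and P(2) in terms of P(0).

Balance equations:
State 0: λ₀P₀ = μ₁P₁ → P₁ = (λ₀/μ₁)P₀ = (1.0/4.9)P₀ = 0.2041P₀
State 1: P₂ = (λ₀λ₁)/(μ₁μ₂)P₀ = (1.0×5.9)/(4.9×10.7)P₀ = 0.1125P₀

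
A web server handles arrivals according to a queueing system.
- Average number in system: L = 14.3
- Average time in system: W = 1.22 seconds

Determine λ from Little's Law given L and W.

Little's Law: L = λW, so λ = L/W
λ = 14.3/1.22 = 11.7213 requests/second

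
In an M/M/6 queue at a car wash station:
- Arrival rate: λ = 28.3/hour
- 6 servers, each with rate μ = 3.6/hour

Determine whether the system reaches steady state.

Stability requires ρ = λ/(cμ) < 1
ρ = 28.3/(6 × 3.6) = 28.3/21.60 = 1.3102
Since 1.3102 ≥ 1, the system is UNSTABLE.
Need c > λ/μ = 28.3/3.6 = 7.86.
Minimum servers needed: c = 8.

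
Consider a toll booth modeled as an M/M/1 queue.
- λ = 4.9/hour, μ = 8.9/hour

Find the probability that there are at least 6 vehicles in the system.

ρ = λ/μ = 4.9/8.9 = 0.55056
P(N ≥ n) = ρⁿ
P(N ≥ 6) = 0.55056^6
P(N ≥ 6) = 0.02785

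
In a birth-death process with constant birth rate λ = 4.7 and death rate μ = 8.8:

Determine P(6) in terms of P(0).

For constant rates: P(n)/P(0) = (λ/μ)^n
P(6)/P(0) = (4.7/8.8)^6 = 0.5341^6 = 0.02321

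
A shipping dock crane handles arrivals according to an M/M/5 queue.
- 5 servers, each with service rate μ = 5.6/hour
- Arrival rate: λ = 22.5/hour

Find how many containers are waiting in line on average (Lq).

Traffic intensity: ρ = λ/(cμ) = 22.5/(5×5.6) = 0.8036
Since ρ = 0.8036 < 1, system is stable.
Offered load a = λ/μ = cρ = 22.5/5.6 = 4.0179
P₀ = [ Σₙ₌₀^4 aⁿ/n! + a^5/(5!(1-ρ)) ]⁻¹
Σ = a^0/0! + a^1/1! + a^2/2! + a^3/3! + a^4/4! = 1.00000 + 4.01786 + 8.07159 + 10.8102 + 10.8584 = 34.7580
a^5/(5!(1-ρ)) = 1047.0621/(120 × 0.1964286) = 44.4208
P₀ = 1/(34.7580 + 44.4208) = 0.01263
Lq = P₀·a^5·ρ / (5!(1-ρ)²) = 0.012630 × 1047.0621 × 0.80357 / (120 × 0.038584) = 2.2951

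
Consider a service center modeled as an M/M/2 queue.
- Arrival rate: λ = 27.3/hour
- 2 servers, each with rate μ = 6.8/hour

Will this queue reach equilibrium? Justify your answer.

Stability requires ρ = λ/(cμ) < 1
ρ = 27.3/(2 × 6.8) = 27.3/13.60 = 2.0074
Since 2.0074 ≥ 1, the system is UNSTABLE.
Need c > λ/μ = 27.3/6.8 = 4.01.
Minimum servers needed: c = 5.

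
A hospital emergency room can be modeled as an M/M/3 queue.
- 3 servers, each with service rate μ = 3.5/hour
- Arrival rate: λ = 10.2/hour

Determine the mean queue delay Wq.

Traffic intensity: ρ = λ/(cμ) = 10.2/(3×3.5) = 0.9714
Since ρ = 0.9714 < 1, system is stable.
Offered load a = λ/μ = cρ = 10.2/3.5 = 2.9143
P₀ = [ Σₙ₌₀^2 aⁿ/n! + a^3/(3!(1-ρ)) ]⁻¹
Σ = a^0/0! + a^1/1! + a^2/2! = 1.0000 + 2.9143 + 4.2465 = 8.1608
a^3/(3!(1-ρ)) = 24.751207/(6 × 0.028571429) = 144.3820
P₀ = 1/(8.1608 + 144.3820) = 0.006556
Lq = P₀·a^3·ρ / (3!(1-ρ)²) = 0.006555535 × 24.75121 × 0.9714286 / (6 × 0.0008163265) = 32.1811
Wq = Lq/λ = 32.1811/10.2 = 3.1550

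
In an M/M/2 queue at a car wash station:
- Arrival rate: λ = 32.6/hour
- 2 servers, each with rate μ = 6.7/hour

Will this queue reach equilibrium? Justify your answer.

Stability requires ρ = λ/(cμ) < 1
ρ = 32.6/(2 × 6.7) = 32.6/13.40 = 2.4328
Since 2.4328 ≥ 1, the system is UNSTABLE.
Need c > λ/μ = 32.6/6.7 = 4.87.
Minimum servers needed: c = 5.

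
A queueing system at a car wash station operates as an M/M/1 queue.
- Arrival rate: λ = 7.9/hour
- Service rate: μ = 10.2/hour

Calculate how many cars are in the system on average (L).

ρ = λ/μ = 7.9/10.2 = 0.7745
For M/M/1: L = λ/(μ-λ)
L = 7.9/(10.2-7.9) = 7.9/2.30
L = 3.4348 cars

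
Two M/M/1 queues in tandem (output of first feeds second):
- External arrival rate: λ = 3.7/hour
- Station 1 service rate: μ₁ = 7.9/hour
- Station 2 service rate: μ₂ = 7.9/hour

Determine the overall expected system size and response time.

By Jackson's theorem, each station behaves as independent M/M/1.
Station 1: ρ₁ = 3.7/7.9 = 0.4684, L₁ = ρ₁/(1-ρ₁) = λ/(μ₁-λ) = 3.7/4.20 = 0.88095
Station 2: ρ₂ = 3.7/7.9 = 0.4684, L₂ = ρ₂/(1-ρ₂) = λ/(μ₂-λ) = 3.7/4.20 = 0.88095
Total: L = L₁ + L₂ = 0.88095 + 0.88095 = 1.7619
W = L/λ = 1.7619/3.7 = 0.4762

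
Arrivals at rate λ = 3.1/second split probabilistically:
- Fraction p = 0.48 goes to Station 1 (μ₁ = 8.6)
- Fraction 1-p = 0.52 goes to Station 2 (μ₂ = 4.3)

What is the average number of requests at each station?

Effective rates: λ₁ = 3.1×0.48 = 1.488, λ₂ = 3.1×0.52 = 1.612
Station 1: ρ₁ = 1.488/8.6 = 0.1730, L₁ = ρ₁/(1-ρ₁) = 0.1730/(1-0.1730) = 0.2092
Station 2: ρ₂ = 1.612/4.3 = 0.3749, L₂ = ρ₂/(1-ρ₂) = 0.3749/(1-0.3749) = 0.5997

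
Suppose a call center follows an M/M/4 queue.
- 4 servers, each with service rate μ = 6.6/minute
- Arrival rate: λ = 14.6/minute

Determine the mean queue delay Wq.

Traffic intensity: ρ = λ/(cμ) = 14.6/(4×6.6) = 0.5530
Since ρ = 0.5530 < 1, system is stable.
Offered load a = λ/μ = cρ = 14.6/6.6 = 2.2121
P₀ = [ Σₙ₌₀^3 aⁿ/n! + a^4/(4!(1-ρ)) ]⁻¹
Σ = a^0/0! + a^1/1! + a^2/2! + a^3/3! = 1.0000 + 2.2121 + 2.4467 + 1.8042 = 7.4630
a^4/(4!(1-ρ)) = 23.9461/(24 × 0.44697) = 2.2323
P₀ = 1/(7.4630 + 2.2323) = 0.1031
Lq = P₀·a^4·ρ / (4!(1-ρ)²) = 0.10314 × 23.9461 × 0.55303 / (24 × 0.19978) = 0.2849
Wq = Lq/λ = 0.2849/14.6 = 0.01951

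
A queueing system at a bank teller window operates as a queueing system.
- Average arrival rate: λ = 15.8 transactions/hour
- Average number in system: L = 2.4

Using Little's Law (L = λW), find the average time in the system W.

Little's Law: L = λW, so W = L/λ
W = 2.4/15.8 = 0.1519 hours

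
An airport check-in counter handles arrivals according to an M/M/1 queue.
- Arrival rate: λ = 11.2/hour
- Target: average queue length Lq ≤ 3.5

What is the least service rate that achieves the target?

For M/M/1: Lq = λ²/(μ(μ-λ))
Need Lq ≤ 3.5, i.e. μ(μ-λ) ≥ λ²/3.5
μ² - 11.2μ - 125.44/3.5 ≥ 0  →  μ² - 11.2μ - 35.8400 ≥ 0
Quadratic formula (positive root): μ = [λ + √(λ² + 4×35.8400)]/2
Discriminant: 125.44 + 4×35.8400 = 268.8000, √268.8000 = 16.39512
μ ≥ (11.2 + 16.39512)/2 = 13.7976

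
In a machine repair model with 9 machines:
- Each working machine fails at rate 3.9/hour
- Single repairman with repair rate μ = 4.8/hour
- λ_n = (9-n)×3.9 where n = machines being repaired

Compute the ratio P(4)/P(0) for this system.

P(4)/P(0) = ∏_{i=0}^{4-1} λ_i/μ_{i+1}
= (9-0)×3.9/4.8 × (9-1)×3.9/4.8 × (9-2)×3.9/4.8 × (9-3)×3.9/4.8
= 1317.8782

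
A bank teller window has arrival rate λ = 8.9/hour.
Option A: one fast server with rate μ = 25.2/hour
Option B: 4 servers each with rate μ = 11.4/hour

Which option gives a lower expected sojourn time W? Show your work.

Option A: single server μ = 25.2 (M/M/1)
  ρ_A = 8.9/25.2 = 0.3532
  W_A = 1/(μ-λ) = 1/(25.2-8.9) = 1/16.30 = 0.06135

Option B: 4 servers μ = 11.4 (M/M/4)
  ρ_B = λ/(cμ) = 8.9/(4×11.4) = 0.1952
  Offered load a = λ/μ = cρ = 8.9/11.4 = 0.7807
  P₀ = [ Σₙ₌₀^3 aⁿ/n! + a^4/(4!(1-ρ)) ]⁻¹
  Σ = a^0/0! + a^1/1! + a^2/2! + a^3/3! = 1.0000 + 0.78070 + 0.30475 + 0.079306 = 2.1648
  a^4/(4!(1-ρ)) = 0.3715/(24 × 0.8048) = 0.01923
  P₀ = 1/(2.1648 + 0.01923) = 0.4579
  Lq = P₀·a^4·ρ / (4!(1-ρ)²) = 0.4579 × 0.3715 × 0.1952 / (24 × 0.6477) = 0.002136
  Wq_B = Lq/λ = 0.0021355/8.9 = 0.0002399
  W_B = Wq_B + 1/μ = 0.0002399 + 0.08772 = 0.08796

Since W_A = 0.06135 < W_B = 0.08796, Option A (single fast server) has the shorter time in system.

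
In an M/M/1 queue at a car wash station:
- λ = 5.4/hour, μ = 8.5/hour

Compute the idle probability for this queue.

ρ = λ/μ = 5.4/8.5 = 0.6353
P(0) = 1 - ρ = 1 - 0.6353 = 0.3647
The server is idle 36.47% of the time.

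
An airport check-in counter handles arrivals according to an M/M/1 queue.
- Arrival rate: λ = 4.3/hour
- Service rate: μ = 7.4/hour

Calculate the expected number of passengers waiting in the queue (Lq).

ρ = λ/μ = 4.3/7.4 = 0.5811
For M/M/1: Lq = λ²/(μ(μ-λ))
Lq = 18.49/(7.4 × 3.10)
Lq = 0.8060 passengers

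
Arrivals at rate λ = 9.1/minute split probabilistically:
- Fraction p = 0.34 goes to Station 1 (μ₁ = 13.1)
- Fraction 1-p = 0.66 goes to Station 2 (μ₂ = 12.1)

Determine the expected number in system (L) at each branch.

Effective rates: λ₁ = 9.1×0.34 = 3.094, λ₂ = 9.1×0.66 = 6.006
Station 1: ρ₁ = 3.094/13.1 = 0.2362, L₁ = ρ₁/(1-ρ₁) = 0.2362/(1-0.2362) = 0.3092
Station 2: ρ₂ = 6.006/12.1 = 0.496364, L₂ = ρ₂/(1-ρ₂) = 0.496364/(1-0.496364) = 0.9856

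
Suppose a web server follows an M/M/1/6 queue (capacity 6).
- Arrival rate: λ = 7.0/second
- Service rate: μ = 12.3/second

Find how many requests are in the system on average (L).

ρ = λ/μ = 7.0/12.3 = 0.5691
P₀ = (1-ρ)/(1-ρ^(K+1)) = (1-0.5691)/(1-0.5691^7) = 0.4309/0.9807 = 0.4394
P_K = P₀×ρ^K = 0.4394 × 0.5691^6 = 0.4394 × 0.03397 = 0.01493
L = ρ[1 - (K+1)ρ^K + Kρ^(K+1)] / [(1-ρ)(1-ρ^(K+1))]
L = 0.5691 × (1 - 7×0.03397 + 6×0.01933) / ((1 - 0.5691) × (1 - 0.01933)) = 1.1827 requests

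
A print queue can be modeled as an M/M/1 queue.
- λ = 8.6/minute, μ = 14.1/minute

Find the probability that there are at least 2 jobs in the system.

ρ = λ/μ = 8.6/14.1 = 0.6099
P(N ≥ n) = ρⁿ
P(N ≥ 2) = 0.6099^2
P(N ≥ 2) = 0.3720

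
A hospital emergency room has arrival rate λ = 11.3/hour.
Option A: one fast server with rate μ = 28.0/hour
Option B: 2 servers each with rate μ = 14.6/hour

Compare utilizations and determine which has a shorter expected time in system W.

Option A: single server μ = 28.0 (M/M/1)
  ρ_A = 11.3/28.0 = 0.4036
  W_A = 1/(μ-λ) = 1/(28.0-11.3) = 1/16.70 = 0.05988

Option B: 2 servers μ = 14.6 (M/M/2)
  ρ_B = λ/(cμ) = 11.3/(2×14.6) = 0.3870
  Offered load a = λ/μ = cρ = 11.3/14.6 = 0.7740
  P₀ = [ Σₙ₌₀^1 aⁿ/n! + a^2/(2!(1-ρ)) ]⁻¹
  Σ = a^0/0! + a^1/1! = 1.0000 + 0.7740 = 1.7740
  a^2/(2!(1-ρ)) = 0.5990/(2 × 0.6130) = 0.4886
  P₀ = 1/(1.7740 + 0.4886) = 0.4420
  Lq = P₀·a^2·ρ / (2!(1-ρ)²) = 0.4420 × 0.5990 × 0.3870 / (2 × 0.3758) = 0.1363
  Wq_B = Lq/λ = 0.13632/11.3 = 0.012064
  W_B = Wq_B + 1/μ = 0.012064 + 0.068493 = 0.08056

Since W_A = 0.05988 < W_B = 0.08056, Option A (single fast server) has the shorter time in system.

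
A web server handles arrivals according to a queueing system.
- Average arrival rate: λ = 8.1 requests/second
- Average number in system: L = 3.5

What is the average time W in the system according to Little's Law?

Little's Law: L = λW, so W = L/λ
W = 3.5/8.1 = 0.4321 seconds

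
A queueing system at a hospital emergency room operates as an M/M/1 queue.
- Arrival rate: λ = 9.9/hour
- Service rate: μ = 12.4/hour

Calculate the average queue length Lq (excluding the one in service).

ρ = λ/μ = 9.9/12.4 = 0.7984
For M/M/1: Lq = λ²/(μ(μ-λ))
Lq = 98.01/(12.4 × 2.50)
Lq = 3.1616 patients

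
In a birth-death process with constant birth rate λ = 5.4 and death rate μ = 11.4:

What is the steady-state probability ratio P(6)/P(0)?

For constant rates: P(n)/P(0) = (λ/μ)^n
P(6)/P(0) = (5.4/11.4)^6 = 0.4737^6 = 0.01130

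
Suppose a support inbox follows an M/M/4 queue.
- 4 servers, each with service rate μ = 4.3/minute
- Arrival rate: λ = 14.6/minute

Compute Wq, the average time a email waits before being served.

Traffic intensity: ρ = λ/(cμ) = 14.6/(4×4.3) = 0.8488
Since ρ = 0.8488 < 1, system is stable.
Offered load a = λ/μ = cρ = 14.6/4.3 = 3.3953
P₀ = [ Σₙ₌₀^3 aⁿ/n! + a^4/(4!(1-ρ)) ]⁻¹
Σ = a^0/0! + a^1/1! + a^2/2! + a^3/3! = 1.00000 + 3.39535 + 5.76420 + 6.52382 = 16.6834
a^4/(4!(1-ρ)) = 132.9039/(24 × 0.1511628) = 36.6338
P₀ = 1/(16.6834 + 36.6338) = 0.01876
Lq = P₀·a^4·ρ / (4!(1-ρ)²) = 0.0187557 × 132.9039 × 0.848837 / (24 × 0.0228502) = 3.8583
Wq = Lq/λ = 3.8583/14.6 = 0.2643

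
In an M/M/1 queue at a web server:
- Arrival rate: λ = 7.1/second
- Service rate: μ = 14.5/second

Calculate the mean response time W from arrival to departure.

First, compute utilization: ρ = λ/μ = 7.1/14.5 = 0.4897
For M/M/1: W = 1/(μ-λ)
W = 1/(14.5-7.1) = 1/7.40
W = 0.1351 seconds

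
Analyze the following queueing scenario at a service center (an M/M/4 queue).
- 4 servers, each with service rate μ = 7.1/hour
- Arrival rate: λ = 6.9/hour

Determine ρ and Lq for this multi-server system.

Traffic intensity: ρ = λ/(cμ) = 6.9/(4×7.1) = 0.2430
Since ρ = 0.2430 < 1, system is stable.
Offered load a = λ/μ = cρ = 6.9/7.1 = 0.9718
P₀ = [ Σₙ₌₀^3 aⁿ/n! + a^4/(4!(1-ρ)) ]⁻¹
Σ = a^0/0! + a^1/1! + a^2/2! + a^3/3! = 1.0000 + 0.9718 + 0.4722 + 0.1530 = 2.5970
a^4/(4!(1-ρ)) = 0.89200/(24 × 0.75704) = 0.04909
P₀ = 1/(2.5970 + 0.04909) = 0.3779
Lq = P₀·a^4·ρ / (4!(1-ρ)²) = 0.37791 × 0.89200 × 0.24296 / (24 × 0.57311) = 0.005954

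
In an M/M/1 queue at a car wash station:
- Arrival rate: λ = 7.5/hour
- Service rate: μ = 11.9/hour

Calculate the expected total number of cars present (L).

ρ = λ/μ = 7.5/11.9 = 0.6303
For M/M/1: L = λ/(μ-λ)
L = 7.5/(11.9-7.5) = 7.5/4.40
L = 1.7045 cars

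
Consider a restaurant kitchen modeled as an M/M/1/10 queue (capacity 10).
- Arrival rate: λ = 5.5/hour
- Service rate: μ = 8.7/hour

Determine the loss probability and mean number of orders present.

ρ = λ/μ = 5.5/8.7 = 0.632184
P₀ = (1-ρ)/(1-ρ^(K+1)) = (1-0.632184)/(1-0.632184^11) = 0.3678/0.9936 = 0.3702
P_K = P₀×ρ^K = 0.37020 × 0.632184^10 = 0.37020 × 0.010196 = 0.003775
Blocking probability P_10 = 0.003775 (0.38%)
L = ρ[1 - (K+1)ρ^K + Kρ^(K+1)] / [(1-ρ)(1-ρ^(K+1))]
L = 0.632184 × (1 - 11×0.010196 + 10×0.0064458) / ((1 - 0.632184) × (1 - 0.0064458)) = 1.6474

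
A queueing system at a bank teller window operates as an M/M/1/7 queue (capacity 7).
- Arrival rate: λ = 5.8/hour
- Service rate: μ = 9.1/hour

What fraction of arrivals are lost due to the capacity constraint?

ρ = λ/μ = 5.8/9.1 = 0.63736
P₀ = (1-ρ)/(1-ρ^(K+1)) = (1-0.63736)/(1-0.63736^8) = 0.36264/0.97277 = 0.3728
P_K = P₀×ρ^K = 0.3728 × 0.63736^7 = 0.3728 × 0.04273 = 0.01593
Blocking probability = 1.59%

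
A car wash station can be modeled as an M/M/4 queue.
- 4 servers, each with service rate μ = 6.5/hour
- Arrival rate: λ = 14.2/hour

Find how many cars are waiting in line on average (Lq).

Traffic intensity: ρ = λ/(cμ) = 14.2/(4×6.5) = 0.5462
Since ρ = 0.5462 < 1, system is stable.
Offered load a = λ/μ = cρ = 14.2/6.5 = 2.1846
P₀ = [ Σₙ₌₀^3 aⁿ/n! + a^4/(4!(1-ρ)) ]⁻¹
Σ = a^0/0! + a^1/1! + a^2/2! + a^3/3! = 1.0000 + 2.1846 + 2.3863 + 1.7377 = 7.3086
a^4/(4!(1-ρ)) = 22.7772/(24 × 0.45385) = 2.0911
P₀ = 1/(7.3086 + 2.0911) = 0.1064
Lq = P₀·a^4·ρ / (4!(1-ρ)²) = 0.1064 × 22.7772 × 0.5462 / (24 × 0.2060) = 0.2677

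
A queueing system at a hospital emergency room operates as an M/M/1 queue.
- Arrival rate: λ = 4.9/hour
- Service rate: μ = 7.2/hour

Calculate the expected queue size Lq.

ρ = λ/μ = 4.9/7.2 = 0.6806
For M/M/1: Lq = λ²/(μ(μ-λ))
Lq = 24.01/(7.2 × 2.30)
Lq = 1.4499 patients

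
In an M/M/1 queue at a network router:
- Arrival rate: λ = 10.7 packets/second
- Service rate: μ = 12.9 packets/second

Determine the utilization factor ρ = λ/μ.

Server utilization: ρ = λ/μ
ρ = 10.7/12.9 = 0.8295
The server is busy 82.95% of the time.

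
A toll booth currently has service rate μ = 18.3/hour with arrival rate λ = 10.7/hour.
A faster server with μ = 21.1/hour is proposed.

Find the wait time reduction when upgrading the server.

System 1: ρ₁ = 10.7/18.3 = 0.5847, W₁ = 1/(18.3-10.7) = 0.13158
System 2: ρ₂ = 10.7/21.1 = 0.5071, W₂ = 1/(21.1-10.7) = 0.096154
Improvement: (W₁-W₂)/W₁ = (0.13158-0.096154)/0.13158 = 26.92%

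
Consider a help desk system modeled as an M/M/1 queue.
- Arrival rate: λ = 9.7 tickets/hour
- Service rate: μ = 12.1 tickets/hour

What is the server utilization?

Server utilization: ρ = λ/μ
ρ = 9.7/12.1 = 0.8017
The server is busy 80.17% of the time.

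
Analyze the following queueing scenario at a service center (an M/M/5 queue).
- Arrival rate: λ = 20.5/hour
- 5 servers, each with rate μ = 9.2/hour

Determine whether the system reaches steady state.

Stability requires ρ = λ/(cμ) < 1
ρ = 20.5/(5 × 9.2) = 20.5/46.00 = 0.4457
Since 0.4457 < 1, the system is STABLE.
The servers are busy 44.57% of the time.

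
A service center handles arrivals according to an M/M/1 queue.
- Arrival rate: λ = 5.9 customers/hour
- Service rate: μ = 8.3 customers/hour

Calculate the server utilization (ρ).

Server utilization: ρ = λ/μ
ρ = 5.9/8.3 = 0.7108
The server is busy 71.08% of the time.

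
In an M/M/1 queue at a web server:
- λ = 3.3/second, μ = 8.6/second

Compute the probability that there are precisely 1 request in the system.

ρ = λ/μ = 3.3/8.6 = 0.3837
P(n) = (1-ρ)ρⁿ
P(1) = (1-0.3837) × 0.3837^1
P(1) = 0.6163 × 0.3837
P(1) = 0.2365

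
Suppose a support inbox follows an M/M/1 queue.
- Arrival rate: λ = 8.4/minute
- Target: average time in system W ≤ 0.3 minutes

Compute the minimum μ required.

For M/M/1: W = 1/(μ-λ)
Need W ≤ 0.3, so 1/(μ-λ) ≤ 0.3
μ - λ ≥ 1/0.3 = 3.3333
μ ≥ 8.4 + 3.3333 = 11.7333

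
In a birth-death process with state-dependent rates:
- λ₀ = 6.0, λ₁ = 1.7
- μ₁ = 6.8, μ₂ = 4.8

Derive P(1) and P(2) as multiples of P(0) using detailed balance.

Balance equations:
State 0: λ₀P₀ = μ₁P₁ → P₁ = (λ₀/μ₁)P₀ = (6.0/6.8)P₀ = 0.8824P₀
State 1: P₂ = (λ₀λ₁)/(μ₁μ₂)P₀ = (6.0×1.7)/(6.8×4.8)P₀ = 0.3125P₀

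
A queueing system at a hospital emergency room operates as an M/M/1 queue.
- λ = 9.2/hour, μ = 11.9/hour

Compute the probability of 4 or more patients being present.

ρ = λ/μ = 9.2/11.9 = 0.7731
P(N ≥ n) = ρⁿ
P(N ≥ 4) = 0.7731^4
P(N ≥ 4) = 0.3572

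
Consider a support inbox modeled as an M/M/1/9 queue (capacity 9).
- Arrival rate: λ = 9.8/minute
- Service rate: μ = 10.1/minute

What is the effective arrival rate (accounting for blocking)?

ρ = λ/μ = 9.8/10.1 = 0.970297
P₀ = (1-ρ)/(1-ρ^(K+1)) = (1-0.970297)/(1-0.970297^10) = 0.02970/0.2603 = 0.1141
P_K = P₀×ρ^K = 0.1141 × 0.970297^9 = 0.1141 × 0.7623 = 0.08698
λ_eff = λ(1-P_K) = 9.8 × (1 - 0.086985) = 9.8 × 0.913015 = 8.9475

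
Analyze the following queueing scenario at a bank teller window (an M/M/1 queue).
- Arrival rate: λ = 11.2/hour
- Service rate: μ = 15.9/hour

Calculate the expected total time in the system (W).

First, compute utilization: ρ = λ/μ = 11.2/15.9 = 0.7044
For M/M/1: W = 1/(μ-λ)
W = 1/(15.9-11.2) = 1/4.70
W = 0.2128 hours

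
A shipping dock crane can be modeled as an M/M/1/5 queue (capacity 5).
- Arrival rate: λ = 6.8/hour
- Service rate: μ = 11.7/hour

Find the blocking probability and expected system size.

ρ = λ/μ = 6.8/11.7 = 0.5812
P₀ = (1-ρ)/(1-ρ^(K+1)) = (1-0.5812)/(1-0.5812^6) = 0.4188/0.9615 = 0.4356
P_K = P₀×ρ^K = 0.4356 × 0.5812^5 = 0.4356 × 0.06632 = 0.02889
Blocking probability P_5 = 0.02889 (2.89%)
L = ρ[1 - (K+1)ρ^K + Kρ^(K+1)] / [(1-ρ)(1-ρ^(K+1))]
L = 0.5812 × (1 - 6×0.06632 + 5×0.03854) / ((1 - 0.5812) × (1 - 0.03854)) = 1.1472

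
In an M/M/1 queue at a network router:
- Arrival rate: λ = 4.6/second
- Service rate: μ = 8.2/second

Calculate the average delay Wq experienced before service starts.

First, compute utilization: ρ = λ/μ = 4.6/8.2 = 0.5610
For M/M/1: Wq = λ/(μ(μ-λ))
Wq = 4.6/(8.2 × (8.2-4.6))
Wq = 4.6/(8.2 × 3.60)
Wq = 0.1558 seconds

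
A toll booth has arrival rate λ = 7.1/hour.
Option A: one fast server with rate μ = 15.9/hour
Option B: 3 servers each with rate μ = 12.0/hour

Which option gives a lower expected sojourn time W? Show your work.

Option A: single server μ = 15.9 (M/M/1)
  ρ_A = 7.1/15.9 = 0.4465
  W_A = 1/(μ-λ) = 1/(15.9-7.1) = 1/8.80 = 0.1136

Option B: 3 servers μ = 12.0 (M/M/3)
  ρ_B = λ/(cμ) = 7.1/(3×12.0) = 0.1972
  Offered load a = λ/μ = cρ = 7.1/12.0 = 0.5917
  P₀ = [ Σₙ₌₀^2 aⁿ/n! + a^3/(3!(1-ρ)) ]⁻¹
  Σ = a^0/0! + a^1/1! + a^2/2! = 1.0000 + 0.5917 + 0.1750 = 1.7667
  a^3/(3!(1-ρ)) = 0.2071/(6 × 0.8028) = 0.04300
  P₀ = 1/(1.7667 + 0.04300) = 0.5526
  Lq = P₀·a^3·ρ / (3!(1-ρ)²) = 0.55258 × 0.20712 × 0.19722 / (6 × 0.64445) = 0.005838
  Wq_B = Lq/λ = 0.0058376/7.1 = 0.00082220
  W_B = Wq_B + 1/μ = 0.00082220 + 0.083333 = 0.08416

Since W_B = 0.08416 < W_A = 0.1136, Option B (multiple servers) has the shorter time in system.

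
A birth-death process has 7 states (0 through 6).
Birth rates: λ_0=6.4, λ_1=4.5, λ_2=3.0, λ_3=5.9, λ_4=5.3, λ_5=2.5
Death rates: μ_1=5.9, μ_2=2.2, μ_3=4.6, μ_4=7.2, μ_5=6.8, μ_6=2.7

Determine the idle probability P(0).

Ratios P(n)/P(0) = (λ₀···λₙ₋₁)/(μ₁···μₙ):
P(1)/P(0) = (6.4)/(5.9) = 1.08475
P(2)/P(0) = (6.4×4.5)/(5.9×2.2) = 2.21880
P(3)/P(0) = (6.4×4.5×3.0)/(5.9×2.2×4.6) = 1.44704
P(4)/P(0) = (6.4×4.5×3.0×5.9)/(5.9×2.2×4.6×7.2) = 1.18577
P(5)/P(0) = (6.4×4.5×3.0×5.9×5.3)/(5.9×2.2×4.6×7.2×6.8) = 0.924204
P(6)/P(0) = (6.4×4.5×3.0×5.9×5.3×2.5)/(5.9×2.2×4.6×7.2×6.8×2.7) = 0.855744

Normalization: ∑ P(n) = 1
P(0) × (1.00000 + 1.08475 + 2.21880 + 1.44704 + 1.18577 + 0.924204 + 0.855744) = 1
P(0) × 8.7163 = 1
P(0) = 1/8.7163 = 0.1147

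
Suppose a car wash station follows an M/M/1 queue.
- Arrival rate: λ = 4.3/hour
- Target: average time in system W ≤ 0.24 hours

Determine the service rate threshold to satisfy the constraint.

For M/M/1: W = 1/(μ-λ)
Need W ≤ 0.24, so 1/(μ-λ) ≤ 0.24
μ - λ ≥ 1/0.24 = 4.1667
μ ≥ 4.3 + 4.1667 = 8.4667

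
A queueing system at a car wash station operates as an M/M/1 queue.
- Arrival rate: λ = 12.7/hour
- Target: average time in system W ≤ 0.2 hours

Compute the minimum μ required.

For M/M/1: W = 1/(μ-λ)
Need W ≤ 0.2, so 1/(μ-λ) ≤ 0.2
μ - λ ≥ 1/0.2 = 5.0000
μ ≥ 12.7 + 5.0000 = 17.7000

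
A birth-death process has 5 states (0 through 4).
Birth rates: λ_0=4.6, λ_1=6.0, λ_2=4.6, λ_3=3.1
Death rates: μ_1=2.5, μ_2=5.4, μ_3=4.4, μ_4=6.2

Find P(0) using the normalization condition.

Ratios P(n)/P(0) = (λ₀···λₙ₋₁)/(μ₁···μₙ):
P(1)/P(0) = (4.6)/(2.5) = 1.8400
P(2)/P(0) = (4.6×6.0)/(2.5×5.4) = 2.0444
P(3)/P(0) = (4.6×6.0×4.6)/(2.5×5.4×4.4) = 2.1374
P(4)/P(0) = (4.6×6.0×4.6×3.1)/(2.5×5.4×4.4×6.2) = 1.0687

Normalization: ∑ P(n) = 1
P(0) × (1.0000 + 1.8400 + 2.0444 + 2.1374 + 1.0687) = 1
P(0) × 8.0905 = 1
P(0) = 1/8.0905 = 0.1236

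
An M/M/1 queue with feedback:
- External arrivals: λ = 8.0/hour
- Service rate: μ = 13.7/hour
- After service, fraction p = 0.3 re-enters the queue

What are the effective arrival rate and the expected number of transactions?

Effective arrival rate: λ_eff = λ/(1-p) = 8.0/(1-0.3) = 8.0/0.70 = 11.4286
ρ = λ_eff/μ = 11.4286/13.7 = 0.8342
L = ρ/(1-ρ) = 0.8342/(1-0.8342) = 5.0314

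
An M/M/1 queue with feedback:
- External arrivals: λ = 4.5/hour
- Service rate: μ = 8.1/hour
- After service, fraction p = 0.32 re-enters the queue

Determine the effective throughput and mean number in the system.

Effective arrival rate: λ_eff = λ/(1-p) = 4.5/(1-0.32) = 4.5/0.68 = 6.617647
ρ = λ_eff/μ = 6.617647/8.1 = 0.816993
L = ρ/(1-ρ) = 0.816993/(1-0.816993) = 4.4643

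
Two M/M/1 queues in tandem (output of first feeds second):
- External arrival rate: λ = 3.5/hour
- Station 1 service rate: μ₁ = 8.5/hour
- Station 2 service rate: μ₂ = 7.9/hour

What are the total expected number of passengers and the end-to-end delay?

By Jackson's theorem, each station behaves as independent M/M/1.
Station 1: ρ₁ = 3.5/8.5 = 0.4118, L₁ = ρ₁/(1-ρ₁) = λ/(μ₁-λ) = 3.5/5.00 = 0.7000
Station 2: ρ₂ = 3.5/7.9 = 0.4430, L₂ = ρ₂/(1-ρ₂) = λ/(μ₂-λ) = 3.5/4.40 = 0.7955
Total: L = L₁ + L₂ = 0.7000 + 0.7955 = 1.4955
W = L/λ = 1.4955/3.5 = 0.4273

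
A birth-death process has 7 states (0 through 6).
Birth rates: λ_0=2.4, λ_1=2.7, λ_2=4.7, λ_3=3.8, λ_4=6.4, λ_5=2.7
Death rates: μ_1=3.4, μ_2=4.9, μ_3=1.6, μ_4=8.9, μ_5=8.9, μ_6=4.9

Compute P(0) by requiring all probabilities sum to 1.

Ratios P(n)/P(0) = (λ₀···λₙ₋₁)/(μ₁···μₙ):
P(1)/P(0) = (2.4)/(3.4) = 0.705882
P(2)/P(0) = (2.4×2.7)/(3.4×4.9) = 0.388956
P(3)/P(0) = (2.4×2.7×4.7)/(3.4×4.9×1.6) = 1.14256
P(4)/P(0) = (2.4×2.7×4.7×3.8)/(3.4×4.9×1.6×8.9) = 0.487833
P(5)/P(0) = (2.4×2.7×4.7×3.8×6.4)/(3.4×4.9×1.6×8.9×8.9) = 0.350801
P(6)/P(0) = (2.4×2.7×4.7×3.8×6.4×2.7)/(3.4×4.9×1.6×8.9×8.9×4.9) = 0.193299

Normalization: ∑ P(n) = 1
P(0) × (1.00000 + 0.705882 + 0.388956 + 1.14256 + 0.487833 + 0.350801 + 0.193299) = 1
P(0) × 4.2693 = 1
P(0) = 1/4.2693 = 0.2342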